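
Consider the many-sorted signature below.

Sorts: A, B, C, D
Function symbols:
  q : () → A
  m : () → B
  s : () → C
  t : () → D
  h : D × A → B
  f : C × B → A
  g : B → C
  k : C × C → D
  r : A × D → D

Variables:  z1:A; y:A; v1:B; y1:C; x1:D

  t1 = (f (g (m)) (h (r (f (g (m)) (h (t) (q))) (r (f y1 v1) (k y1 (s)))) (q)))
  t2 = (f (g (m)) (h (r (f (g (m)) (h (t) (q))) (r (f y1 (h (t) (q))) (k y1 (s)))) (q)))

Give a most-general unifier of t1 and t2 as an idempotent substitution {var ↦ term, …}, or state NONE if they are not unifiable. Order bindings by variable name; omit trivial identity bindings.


{v1 ↦ (h (t) (q))}


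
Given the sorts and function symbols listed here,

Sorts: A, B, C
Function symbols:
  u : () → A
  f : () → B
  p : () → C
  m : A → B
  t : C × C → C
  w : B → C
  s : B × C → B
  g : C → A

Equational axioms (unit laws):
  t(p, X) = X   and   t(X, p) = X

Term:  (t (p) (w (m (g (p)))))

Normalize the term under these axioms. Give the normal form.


normal form = (w (m (g (p))))

1. (t (p) (w (m (g (p)))))  →  (w (m (g (p))))


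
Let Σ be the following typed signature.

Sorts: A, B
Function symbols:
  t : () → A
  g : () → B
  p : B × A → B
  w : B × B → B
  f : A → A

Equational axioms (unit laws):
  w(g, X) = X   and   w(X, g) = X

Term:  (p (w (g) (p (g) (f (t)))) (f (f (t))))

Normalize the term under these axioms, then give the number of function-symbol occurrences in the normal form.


size = 8

1. (p (w (g) (p (g) (f (t)))) (f (f (t))))  →  (p (p (g) (f (t))) (f (f (t))))
normal form: (p (p (g) (f (t))) (f (f (t))))


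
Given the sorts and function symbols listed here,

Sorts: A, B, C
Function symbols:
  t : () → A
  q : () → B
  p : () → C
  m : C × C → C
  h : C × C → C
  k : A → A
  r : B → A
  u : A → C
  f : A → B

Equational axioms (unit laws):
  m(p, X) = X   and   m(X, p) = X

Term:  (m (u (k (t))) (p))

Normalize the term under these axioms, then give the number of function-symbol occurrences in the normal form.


size = 3

1. (m (u (k (t))) (p))  →  (u (k (t)))
normal form: (u (k (t)))


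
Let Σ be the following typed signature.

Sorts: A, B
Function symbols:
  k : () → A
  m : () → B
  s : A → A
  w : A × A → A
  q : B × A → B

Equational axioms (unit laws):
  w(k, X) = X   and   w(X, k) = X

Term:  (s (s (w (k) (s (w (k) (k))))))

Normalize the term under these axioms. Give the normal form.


1. (s (s (w (k) (s (w (k) (k))))))  →  (s (s (s (w (k) (k)))))
2. (s (s (s (w (k) (k)))))  →  (s (s (s (k))))

normal form = (s (s (s (k))))


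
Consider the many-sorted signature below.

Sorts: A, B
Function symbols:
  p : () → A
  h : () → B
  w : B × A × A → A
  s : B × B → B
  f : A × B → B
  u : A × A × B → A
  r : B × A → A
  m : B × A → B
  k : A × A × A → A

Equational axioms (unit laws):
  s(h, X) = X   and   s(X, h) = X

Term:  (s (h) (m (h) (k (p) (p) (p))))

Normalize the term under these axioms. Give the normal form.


normal form = (m (h) (k (p) (p) (p)))

1. (s (h) (m (h) (k (p) (p) (p))))  →  (m (h) (k (p) (p) (p)))


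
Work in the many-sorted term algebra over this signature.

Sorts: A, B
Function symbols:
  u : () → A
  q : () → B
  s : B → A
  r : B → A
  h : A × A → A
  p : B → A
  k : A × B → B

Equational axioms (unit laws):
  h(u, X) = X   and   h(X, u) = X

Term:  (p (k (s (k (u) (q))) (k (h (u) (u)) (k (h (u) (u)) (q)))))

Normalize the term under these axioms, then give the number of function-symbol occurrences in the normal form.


size = 11

1. (p (k (s (k (u) (q))) (k (h (u) (u)) (k (h (u) (u)) (q)))))  →  (p (k (s (k (u) (q))) (k (u) (k (h (u) (u)) (q)))))
2. (p (k (s (k (u) (q))) (k (u) (k (h (u) (u)) (q)))))  →  (p (k (s (k (u) (q))) (k (u) (k (u) (q)))))
normal form: (p (k (s (k (u) (q))) (k (u) (k (u) (q)))))


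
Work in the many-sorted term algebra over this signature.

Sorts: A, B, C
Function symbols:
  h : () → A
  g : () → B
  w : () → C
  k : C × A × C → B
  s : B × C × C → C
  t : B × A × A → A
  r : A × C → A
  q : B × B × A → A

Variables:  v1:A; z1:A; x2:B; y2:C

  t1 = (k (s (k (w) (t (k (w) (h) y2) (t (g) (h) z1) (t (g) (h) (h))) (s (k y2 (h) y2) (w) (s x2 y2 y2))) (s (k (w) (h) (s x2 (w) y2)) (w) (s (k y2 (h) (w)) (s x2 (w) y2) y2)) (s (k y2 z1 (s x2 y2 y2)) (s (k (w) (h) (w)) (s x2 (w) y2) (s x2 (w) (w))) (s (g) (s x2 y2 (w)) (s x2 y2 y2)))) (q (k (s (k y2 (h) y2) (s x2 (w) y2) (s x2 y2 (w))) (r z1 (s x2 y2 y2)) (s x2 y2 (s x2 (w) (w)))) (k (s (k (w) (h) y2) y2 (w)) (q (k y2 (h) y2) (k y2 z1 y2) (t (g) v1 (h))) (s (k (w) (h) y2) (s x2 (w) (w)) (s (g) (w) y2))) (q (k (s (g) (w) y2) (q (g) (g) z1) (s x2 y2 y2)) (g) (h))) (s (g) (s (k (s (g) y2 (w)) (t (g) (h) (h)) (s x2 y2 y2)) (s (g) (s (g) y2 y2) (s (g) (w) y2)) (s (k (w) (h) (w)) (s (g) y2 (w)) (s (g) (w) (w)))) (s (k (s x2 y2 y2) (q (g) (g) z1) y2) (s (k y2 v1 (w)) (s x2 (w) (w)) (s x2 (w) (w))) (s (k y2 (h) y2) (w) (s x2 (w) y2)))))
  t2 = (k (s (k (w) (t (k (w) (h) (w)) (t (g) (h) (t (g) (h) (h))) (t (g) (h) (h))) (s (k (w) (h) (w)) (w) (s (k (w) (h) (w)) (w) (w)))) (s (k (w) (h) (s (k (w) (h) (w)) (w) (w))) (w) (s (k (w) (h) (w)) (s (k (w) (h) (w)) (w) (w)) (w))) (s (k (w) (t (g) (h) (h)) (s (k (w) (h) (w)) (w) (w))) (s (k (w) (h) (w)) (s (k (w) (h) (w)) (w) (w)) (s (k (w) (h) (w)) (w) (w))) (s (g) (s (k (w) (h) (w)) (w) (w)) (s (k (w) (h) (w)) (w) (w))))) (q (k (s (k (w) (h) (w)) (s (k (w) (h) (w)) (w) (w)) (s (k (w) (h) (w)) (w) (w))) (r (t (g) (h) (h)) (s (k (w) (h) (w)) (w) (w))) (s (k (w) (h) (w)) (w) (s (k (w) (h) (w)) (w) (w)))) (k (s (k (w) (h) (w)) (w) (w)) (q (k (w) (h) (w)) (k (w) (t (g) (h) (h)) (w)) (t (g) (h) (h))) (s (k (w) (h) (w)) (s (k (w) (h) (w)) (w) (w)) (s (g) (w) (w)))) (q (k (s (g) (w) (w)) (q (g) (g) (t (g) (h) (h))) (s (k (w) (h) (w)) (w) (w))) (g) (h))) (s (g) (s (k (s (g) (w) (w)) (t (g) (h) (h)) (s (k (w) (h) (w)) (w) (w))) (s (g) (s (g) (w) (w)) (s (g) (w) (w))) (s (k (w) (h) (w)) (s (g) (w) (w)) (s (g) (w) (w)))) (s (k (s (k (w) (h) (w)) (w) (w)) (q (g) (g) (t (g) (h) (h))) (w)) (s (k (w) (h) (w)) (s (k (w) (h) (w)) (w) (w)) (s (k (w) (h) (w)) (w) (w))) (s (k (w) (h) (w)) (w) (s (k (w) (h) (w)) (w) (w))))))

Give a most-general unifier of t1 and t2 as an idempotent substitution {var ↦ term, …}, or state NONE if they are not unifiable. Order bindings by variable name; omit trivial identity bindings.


{v1 ↦ (h), x2 ↦ (k (w) (h) (w)), y2 ↦ (w), z1 ↦ (t (g) (h) (h))}


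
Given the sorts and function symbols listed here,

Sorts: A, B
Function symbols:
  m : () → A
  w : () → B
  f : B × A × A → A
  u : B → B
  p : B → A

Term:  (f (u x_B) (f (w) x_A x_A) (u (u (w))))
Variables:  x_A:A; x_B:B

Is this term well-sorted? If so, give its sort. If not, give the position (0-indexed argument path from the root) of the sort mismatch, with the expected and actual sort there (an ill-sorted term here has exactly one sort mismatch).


ill-sorted at position [2]: expected A, got B

    x_B : B
  (u x_B) : B
    (w) : B
    x_A : A
    x_A : A
  (f (w) x_A x_A) : A
      (w) : B
    (u (w)) : B
  (u (u (w))) : B
(f (u x_B) (f (w) x_A x_A) (u (u (w)))) : ✗ arg 2 at [2] has sort B, expected A


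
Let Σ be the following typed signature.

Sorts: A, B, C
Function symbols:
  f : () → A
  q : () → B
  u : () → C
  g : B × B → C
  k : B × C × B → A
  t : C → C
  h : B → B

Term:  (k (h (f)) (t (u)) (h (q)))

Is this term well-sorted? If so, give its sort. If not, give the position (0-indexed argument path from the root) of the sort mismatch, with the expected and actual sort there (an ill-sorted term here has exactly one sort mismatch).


    (f) : A
  (h (f)) : ✗ arg 0 at [0, 0] has sort A, expected B
    (u) : C
  (t (u)) : C
    (q) : B
  (h (q)) : B

ill-sorted at position [0, 0]: expected B, got A


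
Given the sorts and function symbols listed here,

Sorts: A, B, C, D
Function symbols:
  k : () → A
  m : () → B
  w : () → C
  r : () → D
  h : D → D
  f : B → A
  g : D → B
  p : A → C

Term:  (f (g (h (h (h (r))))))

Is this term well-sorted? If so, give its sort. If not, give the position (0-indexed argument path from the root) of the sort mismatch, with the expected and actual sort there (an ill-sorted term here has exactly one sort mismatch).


          (r) : D
        (h (r)) : D
      (h (h (r))) : D
    (h (h (h (r)))) : D
  (g (h (h (h (r))))) : B
(f (g (h (h (h (r)))))) : A

well-sorted; sort = A


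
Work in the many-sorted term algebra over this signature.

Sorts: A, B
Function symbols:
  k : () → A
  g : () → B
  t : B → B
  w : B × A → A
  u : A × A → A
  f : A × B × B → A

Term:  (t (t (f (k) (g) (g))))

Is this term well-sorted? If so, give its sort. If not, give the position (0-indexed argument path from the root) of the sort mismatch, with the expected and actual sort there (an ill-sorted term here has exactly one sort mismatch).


      (k) : A
      (g) : B
      (g) : B
    (f (k) (g) (g)) : A
  (t (f (k) (g) (g))) : ✗ arg 0 at [0, 0] has sort A, expected B

ill-sorted at position [0, 0]: expected B, got A


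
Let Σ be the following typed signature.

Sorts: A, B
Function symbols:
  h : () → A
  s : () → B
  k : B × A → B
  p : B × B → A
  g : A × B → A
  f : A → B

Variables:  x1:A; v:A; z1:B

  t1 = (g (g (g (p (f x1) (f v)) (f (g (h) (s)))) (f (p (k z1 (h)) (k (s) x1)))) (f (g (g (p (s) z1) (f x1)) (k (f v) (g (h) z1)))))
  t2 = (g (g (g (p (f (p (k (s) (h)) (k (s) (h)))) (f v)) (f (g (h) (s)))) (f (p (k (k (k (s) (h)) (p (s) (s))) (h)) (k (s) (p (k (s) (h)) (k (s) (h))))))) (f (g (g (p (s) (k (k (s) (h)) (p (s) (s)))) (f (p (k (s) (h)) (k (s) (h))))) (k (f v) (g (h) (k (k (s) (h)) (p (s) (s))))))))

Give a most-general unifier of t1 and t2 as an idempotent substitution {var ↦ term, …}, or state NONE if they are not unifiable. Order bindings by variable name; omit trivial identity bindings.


{x1 ↦ (p (k (s) (h)) (k (s) (h))), z1 ↦ (k (k (s) (h)) (p (s) (s)))}


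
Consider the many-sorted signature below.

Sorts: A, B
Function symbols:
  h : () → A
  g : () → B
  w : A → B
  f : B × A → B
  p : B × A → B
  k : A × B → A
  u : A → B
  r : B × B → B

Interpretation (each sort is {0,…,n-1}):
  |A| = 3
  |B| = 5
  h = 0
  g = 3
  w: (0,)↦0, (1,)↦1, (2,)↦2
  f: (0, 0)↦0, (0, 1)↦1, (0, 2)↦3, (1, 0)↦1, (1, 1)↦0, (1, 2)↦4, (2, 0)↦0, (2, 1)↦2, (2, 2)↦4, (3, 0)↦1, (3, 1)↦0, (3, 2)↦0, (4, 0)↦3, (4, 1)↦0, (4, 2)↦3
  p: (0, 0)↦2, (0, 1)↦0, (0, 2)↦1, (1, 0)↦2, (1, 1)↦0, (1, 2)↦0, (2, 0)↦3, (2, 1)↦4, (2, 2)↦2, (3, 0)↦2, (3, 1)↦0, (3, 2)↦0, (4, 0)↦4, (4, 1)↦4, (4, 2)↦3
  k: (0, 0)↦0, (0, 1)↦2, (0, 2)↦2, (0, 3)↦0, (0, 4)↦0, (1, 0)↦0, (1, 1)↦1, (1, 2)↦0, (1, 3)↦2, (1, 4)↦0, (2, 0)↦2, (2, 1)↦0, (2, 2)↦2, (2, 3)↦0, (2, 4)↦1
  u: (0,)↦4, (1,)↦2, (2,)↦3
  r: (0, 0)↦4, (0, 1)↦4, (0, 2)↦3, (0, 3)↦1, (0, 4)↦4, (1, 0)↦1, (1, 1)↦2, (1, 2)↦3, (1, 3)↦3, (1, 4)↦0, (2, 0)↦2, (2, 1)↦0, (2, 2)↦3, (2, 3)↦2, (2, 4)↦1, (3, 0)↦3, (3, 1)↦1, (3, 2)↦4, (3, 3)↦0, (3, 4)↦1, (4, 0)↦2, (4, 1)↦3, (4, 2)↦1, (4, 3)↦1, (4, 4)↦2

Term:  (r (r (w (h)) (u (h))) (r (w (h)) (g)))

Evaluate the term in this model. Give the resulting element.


  h = 0
  (w (h)) = w(0,) = 0
  h = 0
  (u (h)) = u(0,) = 4
  (r (w (h)) (u (h))) = r(0, 4) = 4
  h = 0
  (w (h)) = w(0,) = 0
  g = 3
  (r (w (h)) (g)) = r(0, 3) = 1
  (r (r (w (h)) (u (h))) (r (w (h)) (g))) = r(4, 1) = 3

value = 3


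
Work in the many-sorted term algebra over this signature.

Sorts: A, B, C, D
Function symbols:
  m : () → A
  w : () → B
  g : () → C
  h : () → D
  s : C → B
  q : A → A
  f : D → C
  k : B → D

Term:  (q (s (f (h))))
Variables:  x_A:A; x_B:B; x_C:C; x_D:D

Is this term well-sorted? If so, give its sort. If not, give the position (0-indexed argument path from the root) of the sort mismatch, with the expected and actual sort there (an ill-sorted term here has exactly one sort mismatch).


      (h) : D
    (f (h)) : C
  (s (f (h))) : B
(q (s (f (h)))) : ✗ arg 0 at [0] has sort B, expected A

ill-sorted at position [0]: expected A, got B


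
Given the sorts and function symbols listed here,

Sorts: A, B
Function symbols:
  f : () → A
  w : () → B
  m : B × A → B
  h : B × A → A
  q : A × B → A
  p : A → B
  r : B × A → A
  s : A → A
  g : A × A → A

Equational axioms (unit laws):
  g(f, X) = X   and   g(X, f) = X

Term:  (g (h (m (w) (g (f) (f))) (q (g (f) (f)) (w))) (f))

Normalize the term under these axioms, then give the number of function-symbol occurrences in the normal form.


size = 7

1. (g (h (m (w) (g (f) (f))) (q (g (f) (f)) (w))) (f))  →  (h (m (w) (g (f) (f))) (q (g (f) (f)) (w)))
2. (h (m (w) (g (f) (f))) (q (g (f) (f)) (w)))  →  (h (m (w) (f)) (q (g (f) (f)) (w)))
3. (h (m (w) (f)) (q (g (f) (f)) (w)))  →  (h (m (w) (f)) (q (f) (w)))
normal form: (h (m (w) (f)) (q (f) (w)))


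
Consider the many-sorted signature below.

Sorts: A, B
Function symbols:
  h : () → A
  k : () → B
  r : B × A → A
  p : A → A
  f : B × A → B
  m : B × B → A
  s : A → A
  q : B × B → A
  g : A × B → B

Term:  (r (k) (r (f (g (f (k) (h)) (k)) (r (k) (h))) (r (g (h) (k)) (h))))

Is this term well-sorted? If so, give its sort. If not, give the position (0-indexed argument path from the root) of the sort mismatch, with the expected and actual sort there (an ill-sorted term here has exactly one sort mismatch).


  (k) : B
          (k) : B
          (h) : A
        (f (k) (h)) : B
        (k) : B
      (g (f (k) (h)) (k)) : ✗ arg 0 at [1, 0, 0, 0] has sort B, expected A
        (k) : B
        (h) : A
      (r (k) (h)) : A
        (h) : A
        (k) : B
      (g (h) (k)) : B
      (h) : A
    (r (g (h) (k)) (h)) : A

ill-sorted at position [1, 0, 0, 0]: expected A, got B


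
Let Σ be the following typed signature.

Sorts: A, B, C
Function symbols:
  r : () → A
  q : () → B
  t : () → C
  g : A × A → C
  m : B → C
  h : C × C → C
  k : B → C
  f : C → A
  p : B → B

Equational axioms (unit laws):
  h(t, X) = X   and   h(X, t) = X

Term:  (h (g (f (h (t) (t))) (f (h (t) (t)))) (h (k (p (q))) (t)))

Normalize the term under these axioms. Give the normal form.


1. (h (g (f (h (t) (t))) (f (h (t) (t)))) (h (k (p (q))) (t)))  →  (h (g (f (t)) (f (h (t) (t)))) (h (k (p (q))) (t)))
2. (h (g (f (t)) (f (h (t) (t)))) (h (k (p (q))) (t)))  →  (h (g (f (t)) (f (t))) (h (k (p (q))) (t)))
3. (h (g (f (t)) (f (t))) (h (k (p (q))) (t)))  →  (h (g (f (t)) (f (t))) (k (p (q))))

normal form = (h (g (f (t)) (f (t))) (k (p (q))))


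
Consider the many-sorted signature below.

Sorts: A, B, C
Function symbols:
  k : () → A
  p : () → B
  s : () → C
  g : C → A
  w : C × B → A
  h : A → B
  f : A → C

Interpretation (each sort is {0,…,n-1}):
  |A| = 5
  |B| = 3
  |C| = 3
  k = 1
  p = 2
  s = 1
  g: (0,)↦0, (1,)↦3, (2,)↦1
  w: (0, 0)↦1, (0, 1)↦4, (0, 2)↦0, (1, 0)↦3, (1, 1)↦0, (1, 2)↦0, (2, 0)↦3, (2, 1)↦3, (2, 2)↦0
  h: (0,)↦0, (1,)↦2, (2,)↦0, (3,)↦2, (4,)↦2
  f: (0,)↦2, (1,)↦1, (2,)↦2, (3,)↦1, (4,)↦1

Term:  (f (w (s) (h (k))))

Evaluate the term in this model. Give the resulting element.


value = 2

  s = 1
  k = 1
  (h (k)) = h(1,) = 2
  (w (s) (h (k))) = w(1, 2) = 0
  (f (w (s) (h (k)))) = f(0,) = 2


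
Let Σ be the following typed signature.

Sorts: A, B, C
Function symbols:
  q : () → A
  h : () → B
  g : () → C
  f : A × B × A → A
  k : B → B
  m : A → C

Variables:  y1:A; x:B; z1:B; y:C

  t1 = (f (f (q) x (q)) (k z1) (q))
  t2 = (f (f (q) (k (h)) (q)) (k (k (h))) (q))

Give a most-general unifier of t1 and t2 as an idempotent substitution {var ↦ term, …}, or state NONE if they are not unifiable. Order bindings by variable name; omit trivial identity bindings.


{x ↦ (k (h)), z1 ↦ (k (h))}


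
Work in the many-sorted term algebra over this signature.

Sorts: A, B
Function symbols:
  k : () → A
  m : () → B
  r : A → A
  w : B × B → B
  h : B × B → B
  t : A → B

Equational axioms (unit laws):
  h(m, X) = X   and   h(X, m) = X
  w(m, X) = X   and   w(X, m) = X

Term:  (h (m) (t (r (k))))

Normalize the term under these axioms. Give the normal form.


normal form = (t (r (k)))

1. (h (m) (t (r (k))))  →  (t (r (k)))


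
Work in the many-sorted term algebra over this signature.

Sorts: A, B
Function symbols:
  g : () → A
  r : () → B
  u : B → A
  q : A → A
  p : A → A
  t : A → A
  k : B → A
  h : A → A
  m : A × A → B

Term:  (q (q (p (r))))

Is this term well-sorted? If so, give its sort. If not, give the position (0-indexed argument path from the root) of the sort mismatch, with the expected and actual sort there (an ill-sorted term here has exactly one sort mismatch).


      (r) : B
    (p (r)) : ✗ arg 0 at [0, 0, 0] has sort B, expected A

ill-sorted at position [0, 0, 0]: expected A, got B


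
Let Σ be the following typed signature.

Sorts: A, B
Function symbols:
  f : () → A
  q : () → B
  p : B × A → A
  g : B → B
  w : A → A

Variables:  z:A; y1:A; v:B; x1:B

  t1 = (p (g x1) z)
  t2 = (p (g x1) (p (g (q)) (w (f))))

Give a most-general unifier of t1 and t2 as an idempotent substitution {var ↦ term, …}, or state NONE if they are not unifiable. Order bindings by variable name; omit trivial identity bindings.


{z ↦ (p (g (q)) (w (f)))}


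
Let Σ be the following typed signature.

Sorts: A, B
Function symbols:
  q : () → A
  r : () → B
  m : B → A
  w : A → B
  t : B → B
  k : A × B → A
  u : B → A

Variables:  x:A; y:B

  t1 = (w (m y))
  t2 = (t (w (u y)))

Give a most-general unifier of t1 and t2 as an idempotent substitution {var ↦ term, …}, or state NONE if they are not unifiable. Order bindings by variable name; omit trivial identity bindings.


head clash or occurs-check failure — not unifiable

NONE (not unifiable)


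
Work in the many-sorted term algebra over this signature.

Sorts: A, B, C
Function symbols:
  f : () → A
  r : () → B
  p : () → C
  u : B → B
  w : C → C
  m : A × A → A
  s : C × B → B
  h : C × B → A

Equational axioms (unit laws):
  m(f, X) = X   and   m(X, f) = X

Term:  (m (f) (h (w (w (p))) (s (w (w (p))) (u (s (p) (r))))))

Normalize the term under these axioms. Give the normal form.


1. (m (f) (h (w (w (p))) (s (w (w (p))) (u (s (p) (r))))))  →  (h (w (w (p))) (s (w (w (p))) (u (s (p) (r)))))

normal form = (h (w (w (p))) (s (w (w (p))) (u (s (p) (r)))))


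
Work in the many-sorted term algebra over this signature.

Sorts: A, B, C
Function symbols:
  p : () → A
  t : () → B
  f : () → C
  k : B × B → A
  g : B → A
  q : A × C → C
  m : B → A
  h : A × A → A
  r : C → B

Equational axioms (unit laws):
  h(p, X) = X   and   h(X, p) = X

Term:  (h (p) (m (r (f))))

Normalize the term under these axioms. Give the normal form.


1. (h (p) (m (r (f))))  →  (m (r (f)))

normal form = (m (r (f)))


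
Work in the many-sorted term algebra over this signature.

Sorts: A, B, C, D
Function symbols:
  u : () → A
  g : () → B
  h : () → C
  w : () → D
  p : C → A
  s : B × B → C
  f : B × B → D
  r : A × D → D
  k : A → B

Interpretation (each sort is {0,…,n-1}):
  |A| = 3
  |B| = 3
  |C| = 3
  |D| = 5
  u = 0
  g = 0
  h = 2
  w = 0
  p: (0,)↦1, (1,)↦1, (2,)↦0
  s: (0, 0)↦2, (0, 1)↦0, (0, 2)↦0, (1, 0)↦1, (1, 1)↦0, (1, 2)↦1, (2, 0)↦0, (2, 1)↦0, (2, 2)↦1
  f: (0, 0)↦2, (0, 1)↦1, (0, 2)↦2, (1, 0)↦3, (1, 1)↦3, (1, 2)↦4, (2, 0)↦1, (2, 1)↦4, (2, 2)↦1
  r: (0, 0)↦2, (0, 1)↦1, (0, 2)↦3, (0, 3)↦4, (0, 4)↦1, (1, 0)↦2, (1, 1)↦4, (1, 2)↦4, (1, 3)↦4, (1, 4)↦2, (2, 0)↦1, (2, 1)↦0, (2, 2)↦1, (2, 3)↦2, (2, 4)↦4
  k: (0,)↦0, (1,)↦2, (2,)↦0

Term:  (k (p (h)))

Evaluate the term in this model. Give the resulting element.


  h = 2
  (p (h)) = p(2,) = 0
  (k (p (h))) = k(0,) = 0

value = 0


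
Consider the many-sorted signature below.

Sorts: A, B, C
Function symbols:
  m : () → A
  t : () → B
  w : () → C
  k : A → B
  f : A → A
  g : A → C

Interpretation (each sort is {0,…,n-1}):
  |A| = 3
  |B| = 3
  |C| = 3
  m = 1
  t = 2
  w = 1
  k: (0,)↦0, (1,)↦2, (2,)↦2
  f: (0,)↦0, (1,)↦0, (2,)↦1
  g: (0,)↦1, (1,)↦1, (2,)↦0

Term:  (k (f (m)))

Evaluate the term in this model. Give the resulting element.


  m = 1
  (f (m)) = f(1,) = 0
  (k (f (m))) = k(0,) = 0

value = 0


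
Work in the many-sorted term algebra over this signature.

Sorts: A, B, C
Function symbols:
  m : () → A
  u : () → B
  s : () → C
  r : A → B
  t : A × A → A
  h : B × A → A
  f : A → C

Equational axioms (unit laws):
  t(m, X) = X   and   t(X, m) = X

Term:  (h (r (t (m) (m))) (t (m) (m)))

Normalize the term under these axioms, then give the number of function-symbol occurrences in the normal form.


size = 4

1. (h (r (t (m) (m))) (t (m) (m)))  →  (h (r (m)) (t (m) (m)))
2. (h (r (m)) (t (m) (m)))  →  (h (r (m)) (m))
normal form: (h (r (m)) (m))


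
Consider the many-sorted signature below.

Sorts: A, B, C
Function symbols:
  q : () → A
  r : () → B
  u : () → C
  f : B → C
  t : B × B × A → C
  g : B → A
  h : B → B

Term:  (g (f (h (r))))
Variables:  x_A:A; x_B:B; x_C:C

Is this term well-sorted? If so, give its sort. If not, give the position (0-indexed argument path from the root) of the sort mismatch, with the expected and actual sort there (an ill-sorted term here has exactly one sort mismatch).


      (r) : B
    (h (r)) : B
  (f (h (r))) : C
(g (f (h (r)))) : ✗ arg 0 at [0] has sort C, expected B

ill-sorted at position [0]: expected B, got C


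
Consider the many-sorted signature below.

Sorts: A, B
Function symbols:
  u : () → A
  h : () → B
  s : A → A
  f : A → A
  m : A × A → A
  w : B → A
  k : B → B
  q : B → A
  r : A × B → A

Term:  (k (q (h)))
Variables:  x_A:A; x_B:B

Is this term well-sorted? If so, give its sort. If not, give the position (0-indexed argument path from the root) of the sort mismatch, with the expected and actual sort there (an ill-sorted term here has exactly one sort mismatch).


ill-sorted at position [0]: expected B, got A

    (h) : B
  (q (h)) : A
(k (q (h))) : ✗ arg 0 at [0] has sort A, expected B


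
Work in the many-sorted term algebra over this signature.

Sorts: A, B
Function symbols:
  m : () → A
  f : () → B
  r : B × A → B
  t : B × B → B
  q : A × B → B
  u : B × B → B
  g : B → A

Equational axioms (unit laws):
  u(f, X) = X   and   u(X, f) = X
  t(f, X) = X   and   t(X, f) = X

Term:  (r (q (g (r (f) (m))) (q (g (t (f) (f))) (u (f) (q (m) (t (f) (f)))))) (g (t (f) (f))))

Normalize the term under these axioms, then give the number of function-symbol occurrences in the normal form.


size = 14

1. (r (q (g (r (f) (m))) (q (g (t (f) (f))) (u (f) (q (m) (t (f) (f)))))) (g (t (f) (f))))  →  (r (q (g (r (f) (m))) (q (g (f)) (u (f) (q (m) (t (f) (f)))))) (g (t (f) (f))))
2. (r (q (g (r (f) (m))) (q (g (f)) (u (f) (q (m) (t (f) (f)))))) (g (t (f) (f))))  →  (r (q (g (r (f) (m))) (q (g (f)) (q (m) (t (f) (f))))) (g (t (f) (f))))
3. (r (q (g (r (f) (m))) (q (g (f)) (q (m) (t (f) (f))))) (g (t (f) (f))))  →  (r (q (g (r (f) (m))) (q (g (f)) (q (m) (f)))) (g (t (f) (f))))
4. (r (q (g (r (f) (m))) (q (g (f)) (q (m) (f)))) (g (t (f) (f))))  →  (r (q (g (r (f) (m))) (q (g (f)) (q (m) (f)))) (g (f)))
normal form: (r (q (g (r (f) (m))) (q (g (f)) (q (m) (f)))) (g (f)))


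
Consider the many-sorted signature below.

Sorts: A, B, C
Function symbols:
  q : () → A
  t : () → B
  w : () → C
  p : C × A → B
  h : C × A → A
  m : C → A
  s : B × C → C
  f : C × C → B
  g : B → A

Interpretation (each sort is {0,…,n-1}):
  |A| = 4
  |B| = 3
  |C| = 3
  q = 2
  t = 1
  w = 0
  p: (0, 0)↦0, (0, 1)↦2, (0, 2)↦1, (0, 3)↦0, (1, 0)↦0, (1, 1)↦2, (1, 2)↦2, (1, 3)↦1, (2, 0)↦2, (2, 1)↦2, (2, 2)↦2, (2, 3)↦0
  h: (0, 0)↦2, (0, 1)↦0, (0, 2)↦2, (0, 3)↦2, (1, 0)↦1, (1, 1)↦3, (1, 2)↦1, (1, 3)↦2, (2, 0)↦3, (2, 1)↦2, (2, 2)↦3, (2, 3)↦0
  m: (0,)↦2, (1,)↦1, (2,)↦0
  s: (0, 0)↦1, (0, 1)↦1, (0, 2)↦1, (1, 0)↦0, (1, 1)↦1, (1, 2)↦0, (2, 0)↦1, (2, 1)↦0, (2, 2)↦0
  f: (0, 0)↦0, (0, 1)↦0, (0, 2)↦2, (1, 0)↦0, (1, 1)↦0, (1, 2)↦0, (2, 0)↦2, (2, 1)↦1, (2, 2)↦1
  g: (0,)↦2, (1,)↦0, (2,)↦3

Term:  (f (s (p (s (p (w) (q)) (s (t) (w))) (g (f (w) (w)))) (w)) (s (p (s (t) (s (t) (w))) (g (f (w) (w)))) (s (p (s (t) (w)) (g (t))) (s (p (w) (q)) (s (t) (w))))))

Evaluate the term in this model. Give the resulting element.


value = 0

  w = 0
  q = 2
  (p (w) (q)) = p(0, 2) = 1
  t = 1
  w = 0
  (s (t) (w)) = s(1, 0) = 0
  (s (p (w) (q)) (s (t) (w))) = s(1, 0) = 0
  w = 0
  w = 0
  (f (w) (w)) = f(0, 0) = 0
  (g (f (w) (w))) = g(0,) = 2
  (p (s (p (w) (q)) (s (t) (w))) (g (f (w) (w)))) = p(0, 2) = 1
  w = 0
  (s (p (s (p (w) (q)) (s (t) (w))) (g (f (w) (w)))) (w)) = s(1, 0) = 0
  t = 1
  t = 1
  w = 0
  (s (t) (w)) = s(1, 0) = 0
  (s (t) (s (t) (w))) = s(1, 0) = 0
  w = 0
  w = 0
  (f (w) (w)) = f(0, 0) = 0
  (g (f (w) (w))) = g(0,) = 2
  (p (s (t) (s (t) (w))) (g (f (w) (w)))) = p(0, 2) = 1
  t = 1
  w = 0
  (s (t) (w)) = s(1, 0) = 0
  t = 1
  (g (t)) = g(1,) = 0
  (p (s (t) (w)) (g (t))) = p(0, 0) = 0
  w = 0
  q = 2
  (p (w) (q)) = p(0, 2) = 1
  t = 1
  w = 0
  (s (t) (w)) = s(1, 0) = 0
  (s (p (w) (q)) (s (t) (w))) = s(1, 0) = 0
  (s (p (s (t) (w)) (g (t))) (s (p (w) (q)) (s (t) (w)))) = s(0, 0) = 1
  (s (p (s (t) (s (t) (w))) (g (f (w) (w)))) (s (p (s (t) (w)) (g (t))) (s (p (w) (q)) (s (t) (w))))) = s(1, 1) = 1
  (f (s (p (s (p (w) (q)) (s (t) (w))) (g (f (w) (w)))) (w)) (s (p (s (t) (s (t) (w))) (g (f (w) (w)))) (s (p (s (t) (w)) (g (t))) (s (p (w) (q)) (s (t) (w)))))) = f(0, 1) = 0


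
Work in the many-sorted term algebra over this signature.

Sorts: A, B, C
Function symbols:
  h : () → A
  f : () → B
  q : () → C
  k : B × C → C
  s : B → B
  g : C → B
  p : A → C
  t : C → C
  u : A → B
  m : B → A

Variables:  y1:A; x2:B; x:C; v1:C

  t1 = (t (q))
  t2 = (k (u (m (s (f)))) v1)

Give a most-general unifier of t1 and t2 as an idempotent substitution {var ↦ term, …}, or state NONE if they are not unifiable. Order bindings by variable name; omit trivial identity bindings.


NONE (not unifiable)

head clash or occurs-check failure — not unifiable


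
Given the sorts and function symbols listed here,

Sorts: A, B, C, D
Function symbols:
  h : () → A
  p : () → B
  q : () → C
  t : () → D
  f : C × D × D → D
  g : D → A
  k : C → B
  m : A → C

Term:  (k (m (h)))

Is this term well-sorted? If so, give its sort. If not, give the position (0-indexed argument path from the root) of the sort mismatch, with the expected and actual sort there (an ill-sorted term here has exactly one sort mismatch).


    (h) : A
  (m (h)) : C
(k (m (h))) : B

well-sorted; sort = B


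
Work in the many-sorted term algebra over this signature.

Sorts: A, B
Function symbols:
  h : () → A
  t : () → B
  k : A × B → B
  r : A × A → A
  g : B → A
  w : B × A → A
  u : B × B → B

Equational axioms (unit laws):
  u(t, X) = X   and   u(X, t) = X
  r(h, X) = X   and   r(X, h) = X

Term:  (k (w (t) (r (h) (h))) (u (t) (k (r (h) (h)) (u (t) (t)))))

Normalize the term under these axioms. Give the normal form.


1. (k (w (t) (r (h) (h))) (u (t) (k (r (h) (h)) (u (t) (t)))))  →  (k (w (t) (h)) (u (t) (k (r (h) (h)) (u (t) (t)))))
2. (k (w (t) (h)) (u (t) (k (r (h) (h)) (u (t) (t)))))  →  (k (w (t) (h)) (k (r (h) (h)) (u (t) (t))))
3. (k (w (t) (h)) (k (r (h) (h)) (u (t) (t))))  →  (k (w (t) (h)) (k (h) (u (t) (t))))
4. (k (w (t) (h)) (k (h) (u (t) (t))))  →  (k (w (t) (h)) (k (h) (t)))

normal form = (k (w (t) (h)) (k (h) (t)))


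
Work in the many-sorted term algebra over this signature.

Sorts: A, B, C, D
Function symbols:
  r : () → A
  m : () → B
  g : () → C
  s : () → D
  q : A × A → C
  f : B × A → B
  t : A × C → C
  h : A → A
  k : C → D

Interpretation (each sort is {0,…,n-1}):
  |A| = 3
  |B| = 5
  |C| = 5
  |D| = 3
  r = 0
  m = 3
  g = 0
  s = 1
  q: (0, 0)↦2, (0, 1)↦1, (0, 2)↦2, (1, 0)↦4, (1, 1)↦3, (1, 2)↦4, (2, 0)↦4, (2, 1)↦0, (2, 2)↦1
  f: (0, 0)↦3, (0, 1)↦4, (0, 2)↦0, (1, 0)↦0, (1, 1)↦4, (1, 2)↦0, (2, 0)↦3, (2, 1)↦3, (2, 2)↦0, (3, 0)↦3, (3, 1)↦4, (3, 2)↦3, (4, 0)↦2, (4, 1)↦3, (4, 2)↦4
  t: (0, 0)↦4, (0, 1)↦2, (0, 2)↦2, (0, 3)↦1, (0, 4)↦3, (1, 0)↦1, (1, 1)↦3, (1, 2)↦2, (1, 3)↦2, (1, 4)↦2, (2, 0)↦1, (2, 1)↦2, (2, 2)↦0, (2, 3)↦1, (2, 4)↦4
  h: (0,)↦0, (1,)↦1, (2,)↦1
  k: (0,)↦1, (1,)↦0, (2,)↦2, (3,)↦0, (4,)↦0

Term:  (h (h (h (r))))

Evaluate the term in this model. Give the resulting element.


  r = 0
  (h (r)) = h(0,) = 0
  (h (h (r))) = h(0,) = 0
  (h (h (h (r)))) = h(0,) = 0

value = 0


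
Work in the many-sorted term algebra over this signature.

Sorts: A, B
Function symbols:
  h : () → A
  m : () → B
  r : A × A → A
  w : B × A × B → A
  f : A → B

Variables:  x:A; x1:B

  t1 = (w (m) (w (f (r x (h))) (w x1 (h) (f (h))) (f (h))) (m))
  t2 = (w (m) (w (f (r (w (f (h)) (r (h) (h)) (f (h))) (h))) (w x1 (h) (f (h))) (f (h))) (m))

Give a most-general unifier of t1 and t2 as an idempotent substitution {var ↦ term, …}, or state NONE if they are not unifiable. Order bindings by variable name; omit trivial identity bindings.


{x ↦ (w (f (h)) (r (h) (h)) (f (h)))}


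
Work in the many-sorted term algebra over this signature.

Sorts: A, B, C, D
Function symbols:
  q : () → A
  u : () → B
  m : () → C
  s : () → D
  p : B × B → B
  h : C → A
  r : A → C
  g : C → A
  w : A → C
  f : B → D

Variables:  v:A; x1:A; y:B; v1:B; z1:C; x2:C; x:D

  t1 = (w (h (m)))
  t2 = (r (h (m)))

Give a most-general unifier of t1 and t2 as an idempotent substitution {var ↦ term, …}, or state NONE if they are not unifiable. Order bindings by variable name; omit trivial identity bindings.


NONE (not unifiable)

head clash or occurs-check failure — not unifiable


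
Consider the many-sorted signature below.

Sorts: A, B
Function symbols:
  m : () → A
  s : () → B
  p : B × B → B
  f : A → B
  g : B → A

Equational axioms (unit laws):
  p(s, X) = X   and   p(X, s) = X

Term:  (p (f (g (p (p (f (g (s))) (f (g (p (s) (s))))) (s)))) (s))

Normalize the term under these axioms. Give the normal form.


1. (p (f (g (p (p (f (g (s))) (f (g (p (s) (s))))) (s)))) (s))  →  (f (g (p (p (f (g (s))) (f (g (p (s) (s))))) (s))))
2. (f (g (p (p (f (g (s))) (f (g (p (s) (s))))) (s))))  →  (f (g (p (f (g (s))) (f (g (p (s) (s)))))))
3. (f (g (p (f (g (s))) (f (g (p (s) (s)))))))  →  (f (g (p (f (g (s))) (f (g (s))))))

normal form = (f (g (p (f (g (s))) (f (g (s))))))


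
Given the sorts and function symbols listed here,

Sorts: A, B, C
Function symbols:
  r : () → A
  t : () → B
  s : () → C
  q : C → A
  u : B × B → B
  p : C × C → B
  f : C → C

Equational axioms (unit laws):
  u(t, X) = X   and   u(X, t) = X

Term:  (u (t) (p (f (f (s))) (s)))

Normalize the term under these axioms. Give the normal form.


1. (u (t) (p (f (f (s))) (s)))  →  (p (f (f (s))) (s))

normal form = (p (f (f (s))) (s))


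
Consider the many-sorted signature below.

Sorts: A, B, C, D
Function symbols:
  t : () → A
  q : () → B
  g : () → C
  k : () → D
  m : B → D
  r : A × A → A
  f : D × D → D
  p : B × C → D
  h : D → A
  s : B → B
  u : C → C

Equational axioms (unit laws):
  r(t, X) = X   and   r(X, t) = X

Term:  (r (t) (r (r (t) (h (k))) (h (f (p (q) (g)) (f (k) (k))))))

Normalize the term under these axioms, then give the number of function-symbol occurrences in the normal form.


1. (r (t) (r (r (t) (h (k))) (h (f (p (q) (g)) (f (k) (k))))))  →  (r (r (t) (h (k))) (h (f (p (q) (g)) (f (k) (k)))))
2. (r (r (t) (h (k))) (h (f (p (q) (g)) (f (k) (k)))))  →  (r (h (k)) (h (f (p (q) (g)) (f (k) (k)))))
normal form: (r (h (k)) (h (f (p (q) (g)) (f (k) (k)))))

size = 11


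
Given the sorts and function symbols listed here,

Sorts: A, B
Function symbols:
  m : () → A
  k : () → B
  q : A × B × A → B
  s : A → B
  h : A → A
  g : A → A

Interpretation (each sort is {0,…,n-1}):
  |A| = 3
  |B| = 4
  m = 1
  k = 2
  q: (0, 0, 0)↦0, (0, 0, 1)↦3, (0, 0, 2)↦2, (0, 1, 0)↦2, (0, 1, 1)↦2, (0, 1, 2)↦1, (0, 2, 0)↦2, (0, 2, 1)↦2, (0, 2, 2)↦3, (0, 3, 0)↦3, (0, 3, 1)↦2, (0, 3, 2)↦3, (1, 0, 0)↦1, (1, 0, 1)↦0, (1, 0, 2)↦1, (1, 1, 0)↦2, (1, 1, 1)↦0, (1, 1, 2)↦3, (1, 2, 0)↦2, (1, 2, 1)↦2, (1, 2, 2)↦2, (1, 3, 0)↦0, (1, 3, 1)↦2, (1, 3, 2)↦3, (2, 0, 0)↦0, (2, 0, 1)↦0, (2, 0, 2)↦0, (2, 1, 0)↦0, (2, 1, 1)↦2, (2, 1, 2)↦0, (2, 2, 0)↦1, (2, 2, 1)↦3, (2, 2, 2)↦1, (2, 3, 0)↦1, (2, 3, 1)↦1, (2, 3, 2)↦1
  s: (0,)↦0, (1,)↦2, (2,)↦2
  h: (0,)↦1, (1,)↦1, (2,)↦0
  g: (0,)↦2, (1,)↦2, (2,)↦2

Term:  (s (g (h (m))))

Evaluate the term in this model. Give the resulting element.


  m = 1
  (h (m)) = h(1,) = 1
  (g (h (m))) = g(1,) = 2
  (s (g (h (m)))) = s(2,) = 2

value = 2


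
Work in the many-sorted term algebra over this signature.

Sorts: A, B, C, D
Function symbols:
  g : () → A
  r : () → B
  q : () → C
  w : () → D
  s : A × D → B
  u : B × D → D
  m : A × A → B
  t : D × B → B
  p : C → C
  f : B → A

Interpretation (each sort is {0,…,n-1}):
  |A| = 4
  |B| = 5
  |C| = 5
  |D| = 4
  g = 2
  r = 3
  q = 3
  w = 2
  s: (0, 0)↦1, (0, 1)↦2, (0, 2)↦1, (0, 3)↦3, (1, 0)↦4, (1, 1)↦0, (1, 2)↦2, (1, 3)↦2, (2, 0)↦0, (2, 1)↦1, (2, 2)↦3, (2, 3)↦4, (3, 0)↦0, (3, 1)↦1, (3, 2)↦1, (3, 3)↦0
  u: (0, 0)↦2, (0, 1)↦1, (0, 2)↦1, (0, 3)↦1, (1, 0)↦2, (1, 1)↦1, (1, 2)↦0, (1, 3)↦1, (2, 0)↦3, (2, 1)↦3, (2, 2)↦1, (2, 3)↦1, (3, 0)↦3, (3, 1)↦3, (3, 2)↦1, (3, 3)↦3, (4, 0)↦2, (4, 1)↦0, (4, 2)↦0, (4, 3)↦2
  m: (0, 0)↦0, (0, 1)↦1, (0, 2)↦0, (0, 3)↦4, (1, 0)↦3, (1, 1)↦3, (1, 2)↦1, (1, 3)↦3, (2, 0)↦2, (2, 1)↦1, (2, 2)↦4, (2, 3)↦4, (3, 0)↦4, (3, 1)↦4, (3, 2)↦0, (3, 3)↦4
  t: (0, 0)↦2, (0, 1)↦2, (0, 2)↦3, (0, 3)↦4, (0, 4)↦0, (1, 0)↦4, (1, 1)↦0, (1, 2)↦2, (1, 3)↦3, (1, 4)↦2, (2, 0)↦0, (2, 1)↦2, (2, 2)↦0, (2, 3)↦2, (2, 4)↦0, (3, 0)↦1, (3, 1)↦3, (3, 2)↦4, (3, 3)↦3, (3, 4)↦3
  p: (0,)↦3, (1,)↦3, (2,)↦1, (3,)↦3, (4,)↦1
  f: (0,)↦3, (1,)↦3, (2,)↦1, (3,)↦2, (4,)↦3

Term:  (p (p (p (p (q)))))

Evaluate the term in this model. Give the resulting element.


  q = 3
  (p (q)) = p(3,) = 3
  (p (p (q))) = p(3,) = 3
  (p (p (p (q)))) = p(3,) = 3
  (p (p (p (p (q))))) = p(3,) = 3

value = 3


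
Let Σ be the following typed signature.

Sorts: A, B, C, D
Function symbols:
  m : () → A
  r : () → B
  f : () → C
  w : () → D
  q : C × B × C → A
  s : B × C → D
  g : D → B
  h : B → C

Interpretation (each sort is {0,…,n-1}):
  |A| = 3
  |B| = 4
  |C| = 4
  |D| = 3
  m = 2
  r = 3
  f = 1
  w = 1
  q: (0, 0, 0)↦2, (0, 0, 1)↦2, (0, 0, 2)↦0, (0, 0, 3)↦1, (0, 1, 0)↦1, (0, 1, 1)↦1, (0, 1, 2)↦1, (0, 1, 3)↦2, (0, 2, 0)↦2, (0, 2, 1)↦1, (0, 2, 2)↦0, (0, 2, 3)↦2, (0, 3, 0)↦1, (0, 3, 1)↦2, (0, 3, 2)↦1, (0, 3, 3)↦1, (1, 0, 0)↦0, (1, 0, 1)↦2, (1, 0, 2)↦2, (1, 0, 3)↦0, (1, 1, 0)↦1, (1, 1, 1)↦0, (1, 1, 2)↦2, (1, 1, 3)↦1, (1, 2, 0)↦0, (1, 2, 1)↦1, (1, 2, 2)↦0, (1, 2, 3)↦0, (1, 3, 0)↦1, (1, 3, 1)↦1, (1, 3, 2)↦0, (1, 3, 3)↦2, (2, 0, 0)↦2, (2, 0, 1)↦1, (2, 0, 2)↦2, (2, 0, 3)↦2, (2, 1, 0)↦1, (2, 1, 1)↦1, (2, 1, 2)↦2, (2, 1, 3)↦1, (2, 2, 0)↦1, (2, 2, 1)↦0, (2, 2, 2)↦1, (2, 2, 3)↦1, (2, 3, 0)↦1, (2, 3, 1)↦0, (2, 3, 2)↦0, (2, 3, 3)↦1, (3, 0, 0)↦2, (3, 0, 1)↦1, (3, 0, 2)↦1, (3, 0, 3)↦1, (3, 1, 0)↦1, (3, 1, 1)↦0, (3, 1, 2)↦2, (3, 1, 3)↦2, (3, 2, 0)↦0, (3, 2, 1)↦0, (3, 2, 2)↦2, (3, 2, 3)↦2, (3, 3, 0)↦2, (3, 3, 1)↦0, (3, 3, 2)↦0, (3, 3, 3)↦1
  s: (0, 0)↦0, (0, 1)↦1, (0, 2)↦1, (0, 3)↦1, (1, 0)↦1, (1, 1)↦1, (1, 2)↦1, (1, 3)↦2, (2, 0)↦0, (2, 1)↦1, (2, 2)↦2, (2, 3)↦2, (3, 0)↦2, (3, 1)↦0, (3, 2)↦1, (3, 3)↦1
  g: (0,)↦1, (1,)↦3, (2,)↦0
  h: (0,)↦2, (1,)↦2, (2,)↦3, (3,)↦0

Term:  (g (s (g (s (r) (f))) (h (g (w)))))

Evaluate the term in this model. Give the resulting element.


value = 3

  r = 3
  f = 1
  (s (r) (f)) = s(3, 1) = 0
  (g (s (r) (f))) = g(0,) = 1
  w = 1
  (g (w)) = g(1,) = 3
  (h (g (w))) = h(3,) = 0
  (s (g (s (r) (f))) (h (g (w)))) = s(1, 0) = 1
  (g (s (g (s (r) (f))) (h (g (w))))) = g(1,) = 3


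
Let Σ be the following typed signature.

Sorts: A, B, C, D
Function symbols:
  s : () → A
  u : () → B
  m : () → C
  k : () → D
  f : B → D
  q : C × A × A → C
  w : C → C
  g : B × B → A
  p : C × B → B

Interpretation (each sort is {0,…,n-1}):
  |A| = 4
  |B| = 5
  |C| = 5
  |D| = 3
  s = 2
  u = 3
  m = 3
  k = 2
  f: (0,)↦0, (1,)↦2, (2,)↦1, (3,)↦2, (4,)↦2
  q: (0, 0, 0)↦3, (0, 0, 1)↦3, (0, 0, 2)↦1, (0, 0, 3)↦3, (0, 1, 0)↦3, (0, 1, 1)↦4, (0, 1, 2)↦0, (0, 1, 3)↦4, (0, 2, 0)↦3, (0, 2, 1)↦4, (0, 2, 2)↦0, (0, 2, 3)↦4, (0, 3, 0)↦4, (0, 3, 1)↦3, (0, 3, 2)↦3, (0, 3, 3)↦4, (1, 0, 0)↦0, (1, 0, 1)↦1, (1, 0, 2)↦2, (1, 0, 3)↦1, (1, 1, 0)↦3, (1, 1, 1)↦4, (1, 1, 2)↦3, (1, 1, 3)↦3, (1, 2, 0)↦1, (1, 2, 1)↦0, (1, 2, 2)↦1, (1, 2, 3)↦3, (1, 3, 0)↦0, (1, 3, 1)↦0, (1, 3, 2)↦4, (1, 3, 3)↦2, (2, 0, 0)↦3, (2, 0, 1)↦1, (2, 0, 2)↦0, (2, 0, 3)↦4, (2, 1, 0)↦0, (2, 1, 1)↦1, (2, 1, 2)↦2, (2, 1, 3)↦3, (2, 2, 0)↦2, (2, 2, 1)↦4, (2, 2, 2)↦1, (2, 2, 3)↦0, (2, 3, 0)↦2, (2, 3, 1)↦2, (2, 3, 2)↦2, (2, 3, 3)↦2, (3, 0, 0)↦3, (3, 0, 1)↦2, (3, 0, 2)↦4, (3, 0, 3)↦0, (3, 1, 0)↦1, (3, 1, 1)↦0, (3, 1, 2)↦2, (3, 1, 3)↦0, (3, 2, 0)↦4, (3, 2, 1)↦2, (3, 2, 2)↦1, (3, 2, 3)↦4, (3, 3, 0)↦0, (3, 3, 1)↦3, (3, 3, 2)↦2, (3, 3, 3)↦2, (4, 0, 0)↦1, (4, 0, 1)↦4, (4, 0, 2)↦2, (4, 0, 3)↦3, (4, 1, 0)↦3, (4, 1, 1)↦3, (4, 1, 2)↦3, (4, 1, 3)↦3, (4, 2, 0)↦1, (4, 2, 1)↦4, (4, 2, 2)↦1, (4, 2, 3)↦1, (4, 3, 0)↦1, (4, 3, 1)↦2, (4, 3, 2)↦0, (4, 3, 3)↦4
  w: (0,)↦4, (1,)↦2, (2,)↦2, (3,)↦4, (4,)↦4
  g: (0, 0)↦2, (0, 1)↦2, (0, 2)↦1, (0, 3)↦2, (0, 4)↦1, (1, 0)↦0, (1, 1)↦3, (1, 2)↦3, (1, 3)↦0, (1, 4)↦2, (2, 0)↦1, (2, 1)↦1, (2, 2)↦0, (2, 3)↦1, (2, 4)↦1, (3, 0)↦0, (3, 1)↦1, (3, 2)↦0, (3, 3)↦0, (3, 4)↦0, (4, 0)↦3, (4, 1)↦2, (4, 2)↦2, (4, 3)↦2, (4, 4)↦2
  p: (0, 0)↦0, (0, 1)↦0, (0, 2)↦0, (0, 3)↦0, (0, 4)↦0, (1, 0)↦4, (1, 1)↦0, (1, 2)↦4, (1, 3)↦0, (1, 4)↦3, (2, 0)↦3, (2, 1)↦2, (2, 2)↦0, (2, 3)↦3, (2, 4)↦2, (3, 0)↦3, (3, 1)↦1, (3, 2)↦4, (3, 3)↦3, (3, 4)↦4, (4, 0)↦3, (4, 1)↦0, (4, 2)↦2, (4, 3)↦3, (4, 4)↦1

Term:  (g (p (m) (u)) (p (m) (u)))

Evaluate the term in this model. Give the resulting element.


value = 0

  m = 3
  u = 3
  (p (m) (u)) = p(3, 3) = 3
  m = 3
  u = 3
  (p (m) (u)) = p(3, 3) = 3
  (g (p (m) (u)) (p (m) (u))) = g(3, 3) = 0


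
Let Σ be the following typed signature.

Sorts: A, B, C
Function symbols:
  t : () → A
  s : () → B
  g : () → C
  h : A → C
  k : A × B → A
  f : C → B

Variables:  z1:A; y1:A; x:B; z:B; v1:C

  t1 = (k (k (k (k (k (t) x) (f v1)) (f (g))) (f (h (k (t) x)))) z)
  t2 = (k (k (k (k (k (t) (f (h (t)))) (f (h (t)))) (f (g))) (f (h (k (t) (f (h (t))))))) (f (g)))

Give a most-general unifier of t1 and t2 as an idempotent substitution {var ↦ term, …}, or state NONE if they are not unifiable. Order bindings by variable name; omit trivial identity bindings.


{v1 ↦ (h (t)), x ↦ (f (h (t))), z ↦ (f (g))}


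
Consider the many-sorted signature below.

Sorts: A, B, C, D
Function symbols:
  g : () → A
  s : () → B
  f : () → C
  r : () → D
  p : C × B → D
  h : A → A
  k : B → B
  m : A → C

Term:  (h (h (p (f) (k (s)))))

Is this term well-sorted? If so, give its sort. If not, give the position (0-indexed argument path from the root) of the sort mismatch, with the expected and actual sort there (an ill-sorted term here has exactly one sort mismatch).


ill-sorted at position [0, 0]: expected A, got D

      (f) : C
        (s) : B
      (k (s)) : B
    (p (f) (k (s))) : D
  (h (p (f) (k (s)))) : ✗ arg 0 at [0, 0] has sort D, expected A
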